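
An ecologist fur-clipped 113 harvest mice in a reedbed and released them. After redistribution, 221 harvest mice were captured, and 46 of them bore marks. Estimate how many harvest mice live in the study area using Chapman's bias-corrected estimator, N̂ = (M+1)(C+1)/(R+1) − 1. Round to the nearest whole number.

N̂ = (113+1)(221+1)/(46+1) − 1 = 114·222/47 − 1
= 25308/47 − 1 ≈ 538.47 − 1 ≈ 537.47 → 537

N ≈ 537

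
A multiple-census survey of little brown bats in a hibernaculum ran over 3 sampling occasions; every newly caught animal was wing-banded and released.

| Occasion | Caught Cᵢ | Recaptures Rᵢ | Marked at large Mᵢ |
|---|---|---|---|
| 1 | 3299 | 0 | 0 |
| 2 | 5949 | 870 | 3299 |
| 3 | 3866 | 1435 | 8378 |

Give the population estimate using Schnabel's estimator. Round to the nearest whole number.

Σ MᵢCᵢ = 0·3299 + 3299·5949 + 8378·3866 = 0 + 19625751 + 32389348 = 52015099
Σ Rᵢ = 0 + 870 + 1435 = 2305
N̂ = 52015099 / 2305 ≈ 22566.2 → 22566

N ≈ 22,566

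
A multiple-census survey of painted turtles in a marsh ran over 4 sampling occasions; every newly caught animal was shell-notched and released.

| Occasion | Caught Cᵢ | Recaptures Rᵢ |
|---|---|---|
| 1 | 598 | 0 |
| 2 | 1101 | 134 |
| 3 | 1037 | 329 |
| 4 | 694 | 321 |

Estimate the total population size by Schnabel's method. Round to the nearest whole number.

N ≈ 4922

Marked at large before each occasion: Mᵢ = Σⱼ<ᵢ (Cⱼ − Rⱼ) → M1=0, M2=598, M3=1565, M4=2273
Σ MᵢCᵢ = 0·598 + 598·1101 + 1565·1037 + 2273·694 = 0 + 658398 + 1622905 + 1577462 = 3858765
Σ Rᵢ = 0 + 134 + 329 + 321 = 784
N̂ = 3858765 / 784 ≈ 4921.9 → 4922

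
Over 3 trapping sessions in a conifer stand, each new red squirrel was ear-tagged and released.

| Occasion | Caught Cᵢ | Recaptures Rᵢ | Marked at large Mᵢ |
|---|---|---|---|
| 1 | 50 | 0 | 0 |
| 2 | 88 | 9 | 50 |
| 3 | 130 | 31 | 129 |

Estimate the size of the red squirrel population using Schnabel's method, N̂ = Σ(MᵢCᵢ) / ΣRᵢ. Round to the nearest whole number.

N ≈ 529

Σ MᵢCᵢ = 0·50 + 50·88 + 129·130 = 0 + 4400 + 16770 = 21170
Σ Rᵢ = 0 + 9 + 31 = 40
N̂ = 21170 / 40 ≈ 529.2 → 529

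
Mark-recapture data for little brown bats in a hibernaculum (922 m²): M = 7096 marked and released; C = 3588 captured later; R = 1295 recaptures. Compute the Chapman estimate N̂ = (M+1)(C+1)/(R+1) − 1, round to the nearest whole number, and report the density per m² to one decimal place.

N̂ = 7097·3589/1296 − 1 = 25471133/1296 − 1 ≈ 19652.7 → 19653
Density = N̂ / area = 19653 / 922 ≈ 21.32 → 21.3 per m²

density ≈ 21.3 little brown bats per m²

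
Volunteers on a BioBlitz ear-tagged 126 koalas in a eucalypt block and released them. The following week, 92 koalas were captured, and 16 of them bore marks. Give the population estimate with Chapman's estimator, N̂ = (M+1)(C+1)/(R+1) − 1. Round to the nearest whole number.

N̂ = (126+1)(92+1)/(16+1) − 1 = 127·93/17 − 1
= 11811/17 − 1 ≈ 694.8 − 1 ≈ 693.8 → 694

N ≈ 694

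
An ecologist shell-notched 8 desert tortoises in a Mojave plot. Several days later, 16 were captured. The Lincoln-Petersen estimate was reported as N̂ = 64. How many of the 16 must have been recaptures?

From N = M·C/R: R = M·C / N = 8·16 / 64 = 128 / 64 = 2.

R = 2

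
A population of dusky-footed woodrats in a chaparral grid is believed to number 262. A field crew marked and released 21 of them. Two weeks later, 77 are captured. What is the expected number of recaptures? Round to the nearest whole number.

expected recaptures ≈ 6

Expected recaptures E[R] = M·C / N.
E[R] = 21 × 77 / 262 = 1617 / 262 ≈ 6.2 → 6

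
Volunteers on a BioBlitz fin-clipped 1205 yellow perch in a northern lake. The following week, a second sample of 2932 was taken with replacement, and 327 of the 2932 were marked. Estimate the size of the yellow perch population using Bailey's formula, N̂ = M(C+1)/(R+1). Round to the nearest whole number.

N ≈ 10,775

N̂ = 1205·(2932+1)/(327+1) = 1205·2933/328 = 3534265/328 ≈ 10775.2 → 10775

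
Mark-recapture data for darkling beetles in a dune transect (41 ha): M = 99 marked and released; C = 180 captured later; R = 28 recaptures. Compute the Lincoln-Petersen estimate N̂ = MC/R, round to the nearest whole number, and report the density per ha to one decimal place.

density ≈ 15.5 darkling beetles per ha

N̂ = 99·180/28 = 17820/28 ≈ 636.4 → 636
Density = N̂ / area = 636 / 41 ≈ 15.51 → 15.5 per ha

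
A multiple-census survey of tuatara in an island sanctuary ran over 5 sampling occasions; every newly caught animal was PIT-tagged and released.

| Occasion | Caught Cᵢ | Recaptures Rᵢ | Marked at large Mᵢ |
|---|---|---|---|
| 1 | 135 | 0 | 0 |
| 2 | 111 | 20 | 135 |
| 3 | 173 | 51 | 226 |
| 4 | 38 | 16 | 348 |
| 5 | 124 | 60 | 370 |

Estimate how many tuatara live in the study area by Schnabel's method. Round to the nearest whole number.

N ≈ 770

Σ MᵢCᵢ = 0·135 + 135·111 + 226·173 + 348·38 + 370·124 = 0 + 14985 + 39098 + 13224 + 45880 = 113187
Σ Rᵢ = 0 + 20 + 51 + 16 + 60 = 147
N̂ = 113187 / 147 ≈ 770.0 → 770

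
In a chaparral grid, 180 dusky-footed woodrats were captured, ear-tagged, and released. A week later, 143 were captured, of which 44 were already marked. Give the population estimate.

N = 585

N = (180 × 143) / 44 = 25740 / 44 = 585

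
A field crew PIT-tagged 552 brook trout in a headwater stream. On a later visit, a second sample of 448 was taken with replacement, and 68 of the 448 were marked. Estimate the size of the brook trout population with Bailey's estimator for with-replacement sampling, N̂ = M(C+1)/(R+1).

N̂ = 552·(448+1)/(68+1) = 552·449/69 = 247848/69 = 3592

N = 3592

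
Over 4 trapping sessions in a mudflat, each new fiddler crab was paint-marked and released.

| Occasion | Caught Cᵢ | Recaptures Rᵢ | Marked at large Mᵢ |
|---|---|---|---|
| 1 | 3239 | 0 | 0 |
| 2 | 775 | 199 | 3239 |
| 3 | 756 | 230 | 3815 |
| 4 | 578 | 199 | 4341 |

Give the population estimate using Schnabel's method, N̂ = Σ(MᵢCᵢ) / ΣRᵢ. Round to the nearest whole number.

Σ MᵢCᵢ = 0·3239 + 3239·775 + 3815·756 + 4341·578 = 0 + 2510225 + 2884140 + 2509098 = 7903463
Σ Rᵢ = 0 + 199 + 230 + 199 = 628
N̂ = 7903463 / 628 ≈ 12585.1 → 12585

N ≈ 12,585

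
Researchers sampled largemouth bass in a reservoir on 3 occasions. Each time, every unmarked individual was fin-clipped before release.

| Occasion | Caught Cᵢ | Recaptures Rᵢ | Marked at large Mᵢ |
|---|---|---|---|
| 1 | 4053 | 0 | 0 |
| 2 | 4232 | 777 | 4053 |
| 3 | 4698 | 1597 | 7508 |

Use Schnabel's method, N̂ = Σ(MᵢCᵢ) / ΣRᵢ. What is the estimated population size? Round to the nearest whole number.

Σ MᵢCᵢ = 0·4053 + 4053·4232 + 7508·4698 = 0 + 17152296 + 35272584 = 52424880
Σ Rᵢ = 0 + 777 + 1597 = 2374
N̂ = 52424880 / 2374 ≈ 22082.9 → 22083

N ≈ 22,083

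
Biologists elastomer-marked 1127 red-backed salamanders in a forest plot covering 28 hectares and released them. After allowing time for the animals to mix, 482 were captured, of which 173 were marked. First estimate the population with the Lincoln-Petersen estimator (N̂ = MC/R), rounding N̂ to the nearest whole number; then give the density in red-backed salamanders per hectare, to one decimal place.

N̂ = 1127·482/173 = 543214/173 ≈ 3140.0 → 3140
Density = N̂ / area = 3140 / 28 ≈ 112.14 → 112.1 per hectare

density ≈ 112.1 red-backed salamanders per hectare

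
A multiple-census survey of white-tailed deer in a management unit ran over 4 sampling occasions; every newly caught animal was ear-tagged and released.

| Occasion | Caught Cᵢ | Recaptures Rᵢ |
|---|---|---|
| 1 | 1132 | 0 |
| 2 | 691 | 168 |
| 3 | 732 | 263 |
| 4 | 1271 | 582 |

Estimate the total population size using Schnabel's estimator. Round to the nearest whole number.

Marked at large before each occasion: Mᵢ = Σⱼ<ᵢ (Cⱼ − Rⱼ) → M1=0, M2=1132, M3=1655, M4=2124
Σ MᵢCᵢ = 0·1132 + 1132·691 + 1655·732 + 2124·1271 = 0 + 782212 + 1211460 + 2699604 = 4693276
Σ Rᵢ = 0 + 168 + 263 + 582 = 1013
N̂ = 4693276 / 1013 ≈ 4633.0 → 4633

N ≈ 4633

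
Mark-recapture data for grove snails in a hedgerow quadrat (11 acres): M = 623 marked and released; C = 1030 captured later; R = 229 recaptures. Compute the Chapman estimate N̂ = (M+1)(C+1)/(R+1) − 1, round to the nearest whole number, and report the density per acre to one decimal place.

density ≈ 254.2 grove snails per acre

N̂ = 624·1031/230 − 1 = 643344/230 − 1 ≈ 2796.1 → 2796
Density = N̂ / area = 2796 / 11 ≈ 254.18 → 254.2 per acre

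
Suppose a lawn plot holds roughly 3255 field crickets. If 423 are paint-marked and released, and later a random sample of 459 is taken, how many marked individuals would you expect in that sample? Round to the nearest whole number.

expected recaptures ≈ 60

Expected recaptures E[R] = M·C / N.
E[R] = 423 × 459 / 3255 = 194157 / 3255 ≈ 59.6 → 60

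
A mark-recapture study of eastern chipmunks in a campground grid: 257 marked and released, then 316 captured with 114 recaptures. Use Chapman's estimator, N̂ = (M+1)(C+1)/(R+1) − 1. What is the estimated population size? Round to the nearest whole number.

N̂ = (257+1)(316+1)/(114+1) − 1 = 258·317/115 − 1
= 81786/115 − 1 ≈ 711.2 − 1 ≈ 710.2 → 710

N ≈ 710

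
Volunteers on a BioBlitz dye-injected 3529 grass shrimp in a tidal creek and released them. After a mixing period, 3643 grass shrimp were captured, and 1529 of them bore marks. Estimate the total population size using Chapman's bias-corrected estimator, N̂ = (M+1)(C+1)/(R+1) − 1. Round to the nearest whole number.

N ≈ 8406

N̂ = (3529+1)(3643+1)/(1529+1) − 1 = 3530·3644/1530 − 1
= 12863320/1530 − 1 ≈ 8407.4 − 1 ≈ 8406.4 → 8406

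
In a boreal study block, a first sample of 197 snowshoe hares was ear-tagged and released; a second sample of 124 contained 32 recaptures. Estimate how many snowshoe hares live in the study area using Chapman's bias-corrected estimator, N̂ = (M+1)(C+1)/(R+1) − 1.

N = 749

N̂ = (197+1)(124+1)/(32+1) − 1 = 198·125/33 − 1
= 24750/33 − 1 = 750 − 1 = 749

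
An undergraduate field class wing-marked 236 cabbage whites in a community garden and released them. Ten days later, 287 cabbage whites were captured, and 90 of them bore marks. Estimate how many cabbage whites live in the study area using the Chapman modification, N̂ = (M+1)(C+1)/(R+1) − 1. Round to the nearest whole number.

N ≈ 749

N̂ = (236+1)(287+1)/(90+1) − 1 = 237·288/91 − 1
= 68256/91 − 1 ≈ 750.1 − 1 ≈ 749.1 → 749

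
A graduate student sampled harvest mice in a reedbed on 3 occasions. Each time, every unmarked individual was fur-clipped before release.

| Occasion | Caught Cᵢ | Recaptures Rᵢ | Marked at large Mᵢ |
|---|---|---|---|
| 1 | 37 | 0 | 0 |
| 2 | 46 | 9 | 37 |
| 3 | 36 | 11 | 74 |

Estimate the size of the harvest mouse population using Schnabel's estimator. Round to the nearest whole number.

N ≈ 218

Σ MᵢCᵢ = 0·37 + 37·46 + 74·36 = 0 + 1702 + 2664 = 4366
Σ Rᵢ = 0 + 9 + 11 = 20
N̂ = 4366 / 20 ≈ 218.3 → 218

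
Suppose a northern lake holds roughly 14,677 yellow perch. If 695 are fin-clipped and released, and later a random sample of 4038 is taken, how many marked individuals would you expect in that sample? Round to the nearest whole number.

Expected recaptures E[R] = M·C / N.
E[R] = 695 × 4038 / 14677 = 2806410 / 14677 ≈ 191.2 → 191

expected recaptures ≈ 191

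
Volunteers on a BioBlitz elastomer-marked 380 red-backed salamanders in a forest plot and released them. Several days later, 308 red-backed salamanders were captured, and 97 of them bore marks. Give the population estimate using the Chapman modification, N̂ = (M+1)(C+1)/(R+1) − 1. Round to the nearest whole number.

N̂ = (380+1)(308+1)/(97+1) − 1 = 381·309/98 − 1
= 117729/98 − 1 ≈ 1201.3 − 1 ≈ 1200.3 → 1200

N ≈ 1200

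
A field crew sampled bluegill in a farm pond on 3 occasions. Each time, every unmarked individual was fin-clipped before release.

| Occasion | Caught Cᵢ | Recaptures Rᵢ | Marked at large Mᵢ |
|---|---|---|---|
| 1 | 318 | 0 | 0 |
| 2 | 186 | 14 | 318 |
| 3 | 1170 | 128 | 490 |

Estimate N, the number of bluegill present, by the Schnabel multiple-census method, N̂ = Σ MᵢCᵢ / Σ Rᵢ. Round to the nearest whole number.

N ≈ 4454

Σ MᵢCᵢ = 0·318 + 318·186 + 490·1170 = 0 + 59148 + 573300 = 632448
Σ Rᵢ = 0 + 14 + 128 = 142
N̂ = 632448 / 142 ≈ 4453.9 → 4454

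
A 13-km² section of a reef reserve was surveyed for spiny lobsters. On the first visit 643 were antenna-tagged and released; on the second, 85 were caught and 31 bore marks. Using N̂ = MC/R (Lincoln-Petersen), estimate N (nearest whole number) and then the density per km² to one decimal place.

density ≈ 135.6 spiny lobsters per km²

N̂ = 643·85/31 = 54655/31 ≈ 1763.1 → 1763
Density = N̂ / area = 1763 / 13 ≈ 135.62 → 135.6 per km²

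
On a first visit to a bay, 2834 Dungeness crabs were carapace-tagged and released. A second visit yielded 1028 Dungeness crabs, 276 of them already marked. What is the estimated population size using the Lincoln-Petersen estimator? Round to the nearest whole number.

N ≈ 10,556

The marked fraction in the recapture sample should equal the marked fraction in the population: 276/1028 = 2834/N.
N = (2834 × 1028) / 276 = 2913352 / 276 ≈ 10555.6 → 10556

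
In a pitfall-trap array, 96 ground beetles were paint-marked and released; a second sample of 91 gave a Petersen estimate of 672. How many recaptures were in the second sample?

From N = M·C/R: R = M·C / N = 96·91 / 672 = 8736 / 672 = 13.

R = 13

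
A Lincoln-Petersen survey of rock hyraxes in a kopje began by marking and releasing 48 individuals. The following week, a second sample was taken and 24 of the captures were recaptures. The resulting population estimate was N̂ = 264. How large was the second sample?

From N = M·C/R: C = N·R / M = 264·24 / 48 = 6336 / 48 = 132.

C = 132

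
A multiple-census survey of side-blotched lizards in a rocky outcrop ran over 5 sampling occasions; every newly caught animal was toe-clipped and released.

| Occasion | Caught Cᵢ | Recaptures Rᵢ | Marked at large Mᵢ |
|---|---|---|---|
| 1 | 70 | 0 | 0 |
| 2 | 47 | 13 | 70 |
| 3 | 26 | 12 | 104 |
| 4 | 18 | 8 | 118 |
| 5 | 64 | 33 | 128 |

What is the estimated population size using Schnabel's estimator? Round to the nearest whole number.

N ≈ 247

Σ MᵢCᵢ = 0·70 + 70·47 + 104·26 + 118·18 + 128·64 = 0 + 3290 + 2704 + 2124 + 8192 = 16310
Σ Rᵢ = 0 + 13 + 12 + 8 + 33 = 66
N̂ = 16310 / 66 ≈ 247.1 → 247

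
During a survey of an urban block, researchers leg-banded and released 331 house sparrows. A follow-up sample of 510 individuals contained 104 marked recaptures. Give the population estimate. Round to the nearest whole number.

Lincoln-Petersen assumes M/N = R/C, so N = M·C / R.
N = (331 × 510) / 104 = 168810 / 104 ≈ 1623.2 → 1623

N ≈ 1623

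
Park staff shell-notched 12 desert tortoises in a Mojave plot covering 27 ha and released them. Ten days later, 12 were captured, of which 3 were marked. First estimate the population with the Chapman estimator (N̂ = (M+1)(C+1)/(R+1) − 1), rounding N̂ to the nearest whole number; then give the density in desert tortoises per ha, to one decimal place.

density ≈ 1.5 desert tortoises per ha

N̂ = 13·13/4 − 1 = 169/4 − 1 ≈ 41.2 → 41
Density = N̂ / area = 41 / 27 ≈ 1.52 → 1.5 per ha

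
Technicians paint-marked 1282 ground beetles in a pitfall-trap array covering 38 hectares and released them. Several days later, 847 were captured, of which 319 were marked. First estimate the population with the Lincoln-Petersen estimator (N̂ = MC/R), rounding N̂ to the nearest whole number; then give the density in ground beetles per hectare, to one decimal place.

density ≈ 89.6 ground beetles per hectare

N̂ = 1282·847/319 = 1085854/319 ≈ 3403.9 → 3404
Density = N̂ / area = 3404 / 38 ≈ 89.58 → 89.6 per hectare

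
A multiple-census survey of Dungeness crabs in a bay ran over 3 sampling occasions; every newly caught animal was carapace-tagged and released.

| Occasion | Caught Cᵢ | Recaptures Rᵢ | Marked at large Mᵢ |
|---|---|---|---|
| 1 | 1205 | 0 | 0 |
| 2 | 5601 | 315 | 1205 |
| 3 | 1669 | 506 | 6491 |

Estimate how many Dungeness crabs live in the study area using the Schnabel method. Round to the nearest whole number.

Σ MᵢCᵢ = 0·1205 + 1205·5601 + 6491·1669 = 0 + 6749205 + 10833479 = 17582684
Σ Rᵢ = 0 + 315 + 506 = 821
N̂ = 17582684 / 821 ≈ 21416.2 → 21416

N ≈ 21,416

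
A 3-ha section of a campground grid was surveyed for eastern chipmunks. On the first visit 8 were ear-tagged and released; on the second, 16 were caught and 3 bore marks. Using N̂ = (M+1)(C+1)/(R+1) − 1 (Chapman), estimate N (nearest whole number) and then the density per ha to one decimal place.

density ≈ 12.3 eastern chipmunks per ha

N̂ = 9·17/4 − 1 = 153/4 − 1 ≈ 37.2 → 37
Density = N̂ / area = 37 / 3 ≈ 12.33 → 12.3 per ha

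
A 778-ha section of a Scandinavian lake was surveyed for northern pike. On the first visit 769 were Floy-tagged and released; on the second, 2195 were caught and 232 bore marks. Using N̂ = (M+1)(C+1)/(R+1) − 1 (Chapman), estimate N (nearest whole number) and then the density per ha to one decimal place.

N̂ = 770·2196/233 − 1 = 1690920/233 − 1 ≈ 7256.2 → 7256
Density = N̂ / area = 7256 / 778 ≈ 9.33 → 9.3 per ha

density ≈ 9.3 northern pike per ha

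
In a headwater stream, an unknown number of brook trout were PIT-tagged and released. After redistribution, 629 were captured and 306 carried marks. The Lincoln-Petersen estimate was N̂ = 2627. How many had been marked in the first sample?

From N = M·C/R: M = N·R / C = 2627·306 / 629 = 803862 / 629 = 1278.

M = 1278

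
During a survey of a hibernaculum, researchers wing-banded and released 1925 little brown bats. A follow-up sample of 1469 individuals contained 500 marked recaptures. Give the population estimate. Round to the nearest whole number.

Lincoln-Petersen assumes M/N = R/C, so N = M·C / R.
N = (1925 × 1469) / 500 = 2827825 / 500 ≈ 5655.6 → 5656

N ≈ 5656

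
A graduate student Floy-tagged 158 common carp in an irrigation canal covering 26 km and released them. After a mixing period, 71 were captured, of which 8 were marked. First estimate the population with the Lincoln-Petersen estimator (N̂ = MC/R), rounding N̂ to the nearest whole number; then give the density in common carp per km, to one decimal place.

density ≈ 53.9 common carp per km

N̂ = 158·71/8 = 11218/8 ≈ 1402.2 → 1402
Density = N̂ / area = 1402 / 26 ≈ 53.92 → 53.9 per km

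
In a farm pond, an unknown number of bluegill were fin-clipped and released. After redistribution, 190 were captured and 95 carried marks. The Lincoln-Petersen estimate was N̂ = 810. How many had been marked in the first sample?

M = 405

From N = M·C/R: M = N·R / C = 810·95 / 190 = 76950 / 190 = 405.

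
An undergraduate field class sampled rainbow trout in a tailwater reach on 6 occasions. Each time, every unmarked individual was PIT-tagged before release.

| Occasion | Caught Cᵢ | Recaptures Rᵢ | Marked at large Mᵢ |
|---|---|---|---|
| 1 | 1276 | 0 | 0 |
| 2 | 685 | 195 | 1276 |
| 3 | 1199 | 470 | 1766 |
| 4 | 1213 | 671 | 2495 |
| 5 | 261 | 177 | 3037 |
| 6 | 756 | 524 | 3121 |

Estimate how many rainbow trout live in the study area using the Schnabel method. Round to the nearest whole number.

Σ MᵢCᵢ = 0·1276 + 1276·685 + 1766·1199 + 2495·1213 + 3037·261 + 3121·756 = 0 + 874060 + 2117434 + 3026435 + 792657 + 2359476 = 9170062
Σ Rᵢ = 0 + 195 + 470 + 671 + 177 + 524 = 2037
N̂ = 9170062 / 2037 ≈ 4501.7 → 4502

N ≈ 4502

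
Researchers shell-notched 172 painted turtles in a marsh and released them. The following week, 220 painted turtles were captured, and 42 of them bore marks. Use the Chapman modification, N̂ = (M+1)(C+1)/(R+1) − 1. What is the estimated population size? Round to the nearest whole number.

N̂ = (172+1)(220+1)/(42+1) − 1 = 173·221/43 − 1
= 38233/43 − 1 ≈ 889.1 − 1 ≈ 888.1 → 888

N ≈ 888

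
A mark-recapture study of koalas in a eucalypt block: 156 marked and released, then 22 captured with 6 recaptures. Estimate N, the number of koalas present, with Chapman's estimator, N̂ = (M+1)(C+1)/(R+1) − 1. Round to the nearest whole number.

N ≈ 515

N̂ = (156+1)(22+1)/(6+1) − 1 = 157·23/7 − 1
= 3611/7 − 1 ≈ 515.9 − 1 ≈ 514.9 → 515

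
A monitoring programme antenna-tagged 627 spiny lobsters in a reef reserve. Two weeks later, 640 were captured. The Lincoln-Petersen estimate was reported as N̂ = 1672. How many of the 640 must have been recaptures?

R = 240

From N = M·C/R: R = M·C / N = 627·640 / 1672 = 401280 / 1672 = 240.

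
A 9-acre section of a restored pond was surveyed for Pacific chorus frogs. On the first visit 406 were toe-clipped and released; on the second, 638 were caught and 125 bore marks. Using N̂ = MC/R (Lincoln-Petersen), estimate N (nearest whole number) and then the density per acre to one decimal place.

density ≈ 230.2 Pacific chorus frogs per acre

N̂ = 406·638/125 = 259028/125 ≈ 2072.2 → 2072
Density = N̂ / area = 2072 / 9 ≈ 230.22 → 230.2 per acre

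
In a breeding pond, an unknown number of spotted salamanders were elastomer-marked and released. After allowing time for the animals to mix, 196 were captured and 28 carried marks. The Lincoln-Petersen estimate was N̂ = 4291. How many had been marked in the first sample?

M = 613

From N = M·C/R: M = N·R / C = 4291·28 / 196 = 120148 / 196 = 613.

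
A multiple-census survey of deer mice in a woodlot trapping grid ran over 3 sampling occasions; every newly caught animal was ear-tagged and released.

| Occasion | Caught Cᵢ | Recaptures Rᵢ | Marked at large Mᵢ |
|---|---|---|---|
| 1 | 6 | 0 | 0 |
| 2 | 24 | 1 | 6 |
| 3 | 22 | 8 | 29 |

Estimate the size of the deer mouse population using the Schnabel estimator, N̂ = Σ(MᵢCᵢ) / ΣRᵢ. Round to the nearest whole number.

N ≈ 87

Σ MᵢCᵢ = 0·6 + 6·24 + 29·22 = 0 + 144 + 638 = 782
Σ Rᵢ = 0 + 1 + 8 = 9
N̂ = 782 / 9 ≈ 86.9 → 87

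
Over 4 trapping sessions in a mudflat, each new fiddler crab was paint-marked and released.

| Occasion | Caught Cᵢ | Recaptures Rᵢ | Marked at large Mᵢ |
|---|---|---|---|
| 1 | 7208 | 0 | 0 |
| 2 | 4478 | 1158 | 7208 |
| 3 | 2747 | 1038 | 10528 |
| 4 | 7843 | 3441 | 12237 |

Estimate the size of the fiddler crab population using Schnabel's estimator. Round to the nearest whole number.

N ≈ 27,882

Σ MᵢCᵢ = 0·7208 + 7208·4478 + 10528·2747 + 12237·7843 = 0 + 32277424 + 28920416 + 95974791 = 157172631
Σ Rᵢ = 0 + 1158 + 1038 + 3441 = 5637
N̂ = 157172631 / 5637 ≈ 27882.3 → 27882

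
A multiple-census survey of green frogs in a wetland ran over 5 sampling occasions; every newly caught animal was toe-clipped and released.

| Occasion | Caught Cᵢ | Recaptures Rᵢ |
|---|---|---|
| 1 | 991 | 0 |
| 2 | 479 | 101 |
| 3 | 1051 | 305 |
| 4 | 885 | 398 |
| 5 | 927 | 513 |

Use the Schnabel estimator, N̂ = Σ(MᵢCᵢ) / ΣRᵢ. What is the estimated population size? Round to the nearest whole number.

N ≈ 4706

Marked at large before each occasion: Mᵢ = Σⱼ<ᵢ (Cⱼ − Rⱼ) → M1=0, M2=991, M3=1369, M4=2115, M5=2602
Σ MᵢCᵢ = 0·991 + 991·479 + 1369·1051 + 2115·885 + 2602·927 = 0 + 474689 + 1438819 + 1871775 + 2412054 = 6197337
Σ Rᵢ = 0 + 101 + 305 + 398 + 513 = 1317
N̂ = 6197337 / 1317 ≈ 4705.6 → 4706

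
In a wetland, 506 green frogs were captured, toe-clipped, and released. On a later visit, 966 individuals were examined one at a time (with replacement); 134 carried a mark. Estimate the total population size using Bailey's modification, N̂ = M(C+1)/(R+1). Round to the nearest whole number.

N ≈ 3624

N̂ = 506·(966+1)/(134+1) = 506·967/135 = 489302/135 ≈ 3624.46 → 3624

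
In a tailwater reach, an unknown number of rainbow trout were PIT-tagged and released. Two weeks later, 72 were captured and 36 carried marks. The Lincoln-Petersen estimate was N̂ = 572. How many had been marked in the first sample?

From N = M·C/R: M = N·R / C = 572·36 / 72 = 20592 / 72 = 286.

M = 286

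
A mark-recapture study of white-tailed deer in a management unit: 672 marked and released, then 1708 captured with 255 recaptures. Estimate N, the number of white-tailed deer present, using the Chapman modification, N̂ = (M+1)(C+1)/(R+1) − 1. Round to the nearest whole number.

N ≈ 4492

N̂ = (672+1)(1708+1)/(255+1) − 1 = 673·1709/256 − 1
= 1150157/256 − 1 ≈ 4492.8 − 1 ≈ 4491.8 → 4492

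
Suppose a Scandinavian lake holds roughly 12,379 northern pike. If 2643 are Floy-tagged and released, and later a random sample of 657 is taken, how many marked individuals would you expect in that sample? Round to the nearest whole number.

expected recaptures ≈ 140

Expected recaptures E[R] = M·C / N.
E[R] = 2643 × 657 / 12379 = 1736451 / 12379 ≈ 140.3 → 140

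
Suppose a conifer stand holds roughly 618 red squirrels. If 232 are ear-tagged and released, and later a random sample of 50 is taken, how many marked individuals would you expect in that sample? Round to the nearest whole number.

expected recaptures ≈ 19

The marked fraction of the population is 232/618, so in a sample of 50 expect C·(M/N) marked.
E[R] = 232 × 50 / 618 = 11600 / 618 ≈ 18.8 → 19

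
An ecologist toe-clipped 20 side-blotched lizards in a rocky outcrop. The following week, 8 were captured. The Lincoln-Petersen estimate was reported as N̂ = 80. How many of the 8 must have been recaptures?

R = 2

From N = M·C/R: R = M·C / N = 20·8 / 80 = 160 / 80 = 2.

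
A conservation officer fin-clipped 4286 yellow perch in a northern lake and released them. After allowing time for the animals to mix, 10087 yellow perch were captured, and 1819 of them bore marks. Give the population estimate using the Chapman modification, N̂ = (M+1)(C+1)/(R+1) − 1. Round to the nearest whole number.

N ≈ 23,761

N̂ = (4286+1)(10087+1)/(1819+1) − 1 = 4287·10088/1820 − 1
= 43247256/1820 − 1 ≈ 23762.2 − 1 ≈ 23761.2 → 23761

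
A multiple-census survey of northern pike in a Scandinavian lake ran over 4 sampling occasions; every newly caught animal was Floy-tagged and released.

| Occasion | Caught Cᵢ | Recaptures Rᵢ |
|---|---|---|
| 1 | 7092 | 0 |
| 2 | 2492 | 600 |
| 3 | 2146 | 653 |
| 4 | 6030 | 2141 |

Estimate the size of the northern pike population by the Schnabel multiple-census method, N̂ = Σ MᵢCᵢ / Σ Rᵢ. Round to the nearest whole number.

Marked at large before each occasion: Mᵢ = Σⱼ<ᵢ (Cⱼ − Rⱼ) → M1=0, M2=7092, M3=8984, M4=10477
Σ MᵢCᵢ = 0·7092 + 7092·2492 + 8984·2146 + 10477·6030 = 0 + 17673264 + 19279664 + 63176310 = 100129238
Σ Rᵢ = 0 + 600 + 653 + 2141 = 3394
N̂ = 100129238 / 3394 ≈ 29501.8 → 29502

N ≈ 29,502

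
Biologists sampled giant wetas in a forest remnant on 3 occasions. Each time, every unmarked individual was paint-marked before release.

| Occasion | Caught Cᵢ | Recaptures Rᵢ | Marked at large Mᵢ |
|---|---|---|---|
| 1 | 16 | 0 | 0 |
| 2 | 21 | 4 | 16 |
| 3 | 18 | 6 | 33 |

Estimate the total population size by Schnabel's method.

Σ MᵢCᵢ = 0·16 + 16·21 + 33·18 = 0 + 336 + 594 = 930
Σ Rᵢ = 0 + 4 + 6 = 10
N̂ = 930 / 10 = 93

N = 93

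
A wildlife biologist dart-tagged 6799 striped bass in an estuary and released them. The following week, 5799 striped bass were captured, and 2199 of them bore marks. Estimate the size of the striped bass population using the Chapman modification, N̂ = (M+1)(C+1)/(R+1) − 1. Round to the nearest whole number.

N ≈ 17,926

N̂ = (6799+1)(5799+1)/(2199+1) − 1 = 6800·5800/2200 − 1
= 39440000/2200 − 1 ≈ 17927.3 − 1 ≈ 17926.3 → 17926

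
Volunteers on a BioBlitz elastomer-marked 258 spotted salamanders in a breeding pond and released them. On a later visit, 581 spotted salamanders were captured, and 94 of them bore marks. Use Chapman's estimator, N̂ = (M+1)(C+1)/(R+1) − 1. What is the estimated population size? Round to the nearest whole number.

N ≈ 1586

N̂ = (258+1)(581+1)/(94+1) − 1 = 259·582/95 − 1
= 150738/95 − 1 ≈ 1586.7 − 1 ≈ 1585.7 → 1586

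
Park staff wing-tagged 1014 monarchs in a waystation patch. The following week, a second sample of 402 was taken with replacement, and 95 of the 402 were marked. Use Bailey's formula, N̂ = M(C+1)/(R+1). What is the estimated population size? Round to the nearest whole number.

N̂ = 1014·(402+1)/(95+1) = 1014·403/96 = 408642/96 ≈ 4256.7 → 4257

N ≈ 4257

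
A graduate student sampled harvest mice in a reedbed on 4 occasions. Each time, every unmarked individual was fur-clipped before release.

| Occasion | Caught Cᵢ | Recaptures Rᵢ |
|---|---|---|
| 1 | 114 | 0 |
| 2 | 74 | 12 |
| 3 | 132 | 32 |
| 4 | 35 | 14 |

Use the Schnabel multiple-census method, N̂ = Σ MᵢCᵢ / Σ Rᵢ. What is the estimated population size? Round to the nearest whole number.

Marked at large before each occasion: Mᵢ = Σⱼ<ᵢ (Cⱼ − Rⱼ) → M1=0, M2=114, M3=176, M4=276
Σ MᵢCᵢ = 0·114 + 114·74 + 176·132 + 276·35 = 0 + 8436 + 23232 + 9660 = 41328
Σ Rᵢ = 0 + 12 + 32 + 14 = 58
N̂ = 41328 / 58 ≈ 712.6 → 713

N ≈ 713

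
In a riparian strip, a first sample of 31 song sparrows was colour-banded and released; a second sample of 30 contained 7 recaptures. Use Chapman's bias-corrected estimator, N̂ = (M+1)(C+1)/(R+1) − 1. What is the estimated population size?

N̂ = (31+1)(30+1)/(7+1) − 1 = 32·31/8 − 1
= 992/8 − 1 = 124 − 1 = 123

N = 123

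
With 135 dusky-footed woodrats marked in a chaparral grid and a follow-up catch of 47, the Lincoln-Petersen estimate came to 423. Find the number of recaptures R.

R = 15

From N = M·C/R: R = M·C / N = 135·47 / 423 = 6345 / 423 = 15.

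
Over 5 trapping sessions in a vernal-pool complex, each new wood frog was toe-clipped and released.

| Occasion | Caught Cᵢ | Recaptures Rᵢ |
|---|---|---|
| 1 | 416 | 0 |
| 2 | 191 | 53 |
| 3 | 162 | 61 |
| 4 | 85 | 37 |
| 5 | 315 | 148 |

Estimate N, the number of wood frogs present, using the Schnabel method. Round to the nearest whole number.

N ≈ 1493

Marked at large before each occasion: Mᵢ = Σⱼ<ᵢ (Cⱼ − Rⱼ) → M1=0, M2=416, M3=554, M4=655, M5=703
Σ MᵢCᵢ = 0·416 + 416·191 + 554·162 + 655·85 + 703·315 = 0 + 79456 + 89748 + 55675 + 221445 = 446324
Σ Rᵢ = 0 + 53 + 61 + 37 + 148 = 299
N̂ = 446324 / 299 ≈ 1492.7 → 1493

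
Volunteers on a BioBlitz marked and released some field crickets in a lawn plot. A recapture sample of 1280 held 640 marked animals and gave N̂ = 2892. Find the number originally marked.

M = 1446

From N = M·C/R: M = N·R / C = 2892·640 / 1280 = 1850880 / 1280 = 1446.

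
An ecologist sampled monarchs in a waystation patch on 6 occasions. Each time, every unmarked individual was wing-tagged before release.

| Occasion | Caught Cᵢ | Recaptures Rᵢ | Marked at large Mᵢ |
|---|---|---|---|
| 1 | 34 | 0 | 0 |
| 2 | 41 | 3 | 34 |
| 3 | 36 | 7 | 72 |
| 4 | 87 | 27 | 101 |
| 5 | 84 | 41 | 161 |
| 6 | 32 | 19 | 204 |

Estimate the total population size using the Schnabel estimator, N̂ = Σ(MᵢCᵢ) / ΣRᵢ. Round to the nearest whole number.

Σ MᵢCᵢ = 0·34 + 34·41 + 72·36 + 101·87 + 161·84 + 204·32 = 0 + 1394 + 2592 + 8787 + 13524 + 6528 = 32825
Σ Rᵢ = 0 + 3 + 7 + 27 + 41 + 19 = 97
N̂ = 32825 / 97 ≈ 338.4 → 338

N ≈ 338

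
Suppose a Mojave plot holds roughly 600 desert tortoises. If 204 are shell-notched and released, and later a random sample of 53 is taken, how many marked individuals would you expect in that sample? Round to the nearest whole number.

The marked fraction of the population is 204/600, so in a sample of 53 expect C·(M/N) marked.
E[R] = 204 × 53 / 600 = 10812 / 600 ≈ 18.0 → 18

expected recaptures ≈ 18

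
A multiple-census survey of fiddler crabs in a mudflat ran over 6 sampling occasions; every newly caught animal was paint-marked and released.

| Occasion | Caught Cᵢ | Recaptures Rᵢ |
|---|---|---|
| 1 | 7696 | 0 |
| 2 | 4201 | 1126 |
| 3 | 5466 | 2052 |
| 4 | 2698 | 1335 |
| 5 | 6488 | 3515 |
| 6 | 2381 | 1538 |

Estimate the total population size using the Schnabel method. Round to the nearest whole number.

Marked at large before each occasion: Mᵢ = Σⱼ<ᵢ (Cⱼ − Rⱼ) → M1=0, M2=7696, M3=10771, M4=14185, M5=15548, M6=18521
Σ MᵢCᵢ = 0·7696 + 7696·4201 + 10771·5466 + 14185·2698 + 15548·6488 + 18521·2381 = 0 + 32330896 + 58874286 + 38271130 + 100875424 + 44098501 = 274450237
Σ Rᵢ = 0 + 1126 + 2052 + 1335 + 3515 + 1538 = 9566
N̂ = 274450237 / 9566 ≈ 28690.2 → 28690

N ≈ 28,690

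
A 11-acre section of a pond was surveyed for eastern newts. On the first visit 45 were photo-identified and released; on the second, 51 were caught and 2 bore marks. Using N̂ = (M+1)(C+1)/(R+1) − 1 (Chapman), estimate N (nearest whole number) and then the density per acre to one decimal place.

density ≈ 72.4 eastern newts per acre

N̂ = 46·52/3 − 1 = 2392/3 − 1 ≈ 796.3 → 796
Density = N̂ / area = 796 / 11 ≈ 72.36 → 72.4 per acre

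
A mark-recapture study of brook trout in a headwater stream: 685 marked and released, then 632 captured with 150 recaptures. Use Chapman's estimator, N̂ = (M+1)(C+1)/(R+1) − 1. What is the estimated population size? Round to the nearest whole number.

N̂ = (685+1)(632+1)/(150+1) − 1 = 686·633/151 − 1
= 434238/151 − 1 ≈ 2875.7 − 1 ≈ 2874.7 → 2875

N ≈ 2875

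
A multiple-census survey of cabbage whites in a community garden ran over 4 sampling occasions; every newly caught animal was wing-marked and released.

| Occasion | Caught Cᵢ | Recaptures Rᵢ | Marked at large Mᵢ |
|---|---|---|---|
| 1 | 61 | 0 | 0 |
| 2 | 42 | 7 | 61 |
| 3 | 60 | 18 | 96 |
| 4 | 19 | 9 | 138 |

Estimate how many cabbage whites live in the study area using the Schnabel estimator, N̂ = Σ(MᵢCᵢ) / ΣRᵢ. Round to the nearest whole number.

N ≈ 322

Σ MᵢCᵢ = 0·61 + 61·42 + 96·60 + 138·19 = 0 + 2562 + 5760 + 2622 = 10944
Σ Rᵢ = 0 + 7 + 18 + 9 = 34
N̂ = 10944 / 34 ≈ 321.9 → 322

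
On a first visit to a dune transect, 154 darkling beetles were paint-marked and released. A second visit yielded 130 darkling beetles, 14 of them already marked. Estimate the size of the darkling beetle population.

N = 1430

N = (154 × 130) / 14 = 20020 / 14 = 1430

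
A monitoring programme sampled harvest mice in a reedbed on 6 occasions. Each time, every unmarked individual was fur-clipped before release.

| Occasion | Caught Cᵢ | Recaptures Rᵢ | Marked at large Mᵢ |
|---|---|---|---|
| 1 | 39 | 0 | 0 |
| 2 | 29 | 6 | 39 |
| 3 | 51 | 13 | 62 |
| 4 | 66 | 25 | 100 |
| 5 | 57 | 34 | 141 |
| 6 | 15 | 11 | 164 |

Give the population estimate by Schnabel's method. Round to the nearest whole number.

Σ MᵢCᵢ = 0·39 + 39·29 + 62·51 + 100·66 + 141·57 + 164·15 = 0 + 1131 + 3162 + 6600 + 8037 + 2460 = 21390
Σ Rᵢ = 0 + 6 + 13 + 25 + 34 + 11 = 89
N̂ = 21390 / 89 ≈ 240.3 → 240

N ≈ 240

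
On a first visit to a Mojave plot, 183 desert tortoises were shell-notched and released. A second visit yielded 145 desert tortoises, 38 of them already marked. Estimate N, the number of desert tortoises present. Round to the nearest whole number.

If marked individuals mix randomly, R/C ≈ M/N, giving N ≈ M·C/R.
N = (183 × 145) / 38 = 26535 / 38 ≈ 698.3 → 698

N ≈ 698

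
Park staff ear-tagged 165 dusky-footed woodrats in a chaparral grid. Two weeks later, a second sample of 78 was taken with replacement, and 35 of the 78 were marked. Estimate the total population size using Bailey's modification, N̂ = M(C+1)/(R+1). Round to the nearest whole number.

N̂ = 165·(78+1)/(35+1) = 165·79/36 = 13035/36 ≈ 362.1 → 362

N ≈ 362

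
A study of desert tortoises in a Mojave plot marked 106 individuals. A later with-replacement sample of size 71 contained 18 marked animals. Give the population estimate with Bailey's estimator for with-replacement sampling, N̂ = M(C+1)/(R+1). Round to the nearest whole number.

N̂ = 106·(71+1)/(18+1) = 106·72/19 = 7632/19 ≈ 401.7 → 402

N ≈ 402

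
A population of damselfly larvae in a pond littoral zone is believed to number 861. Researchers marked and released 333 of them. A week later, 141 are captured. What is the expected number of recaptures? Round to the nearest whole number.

expected recaptures ≈ 55

The marked fraction of the population is 333/861, so in a sample of 141 expect C·(M/N) marked.
E[R] = 333 × 141 / 861 = 46953 / 861 ≈ 54.5 → 55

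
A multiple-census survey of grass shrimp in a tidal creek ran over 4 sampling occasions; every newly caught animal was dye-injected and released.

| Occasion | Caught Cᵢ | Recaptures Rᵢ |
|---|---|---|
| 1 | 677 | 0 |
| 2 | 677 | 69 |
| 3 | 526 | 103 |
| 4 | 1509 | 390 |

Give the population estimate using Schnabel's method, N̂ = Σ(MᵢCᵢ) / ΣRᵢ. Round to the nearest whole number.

N ≈ 6604

Marked at large before each occasion: Mᵢ = Σⱼ<ᵢ (Cⱼ − Rⱼ) → M1=0, M2=677, M3=1285, M4=1708
Σ MᵢCᵢ = 0·677 + 677·677 + 1285·526 + 1708·1509 = 0 + 458329 + 675910 + 2577372 = 3711611
Σ Rᵢ = 0 + 69 + 103 + 390 = 562
N̂ = 3711611 / 562 ≈ 6604.3 → 6604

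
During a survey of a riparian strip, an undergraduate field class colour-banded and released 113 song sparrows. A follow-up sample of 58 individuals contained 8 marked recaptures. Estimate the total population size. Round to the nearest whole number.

N ≈ 819

N = (113 × 58) / 8 = 6554 / 8 ≈ 819.2 → 819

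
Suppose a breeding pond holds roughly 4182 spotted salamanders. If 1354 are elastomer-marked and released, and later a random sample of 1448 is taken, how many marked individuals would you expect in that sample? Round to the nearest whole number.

The marked fraction of the population is 1354/4182, so in a sample of 1448 expect C·(M/N) marked.
E[R] = 1354 × 1448 / 4182 = 1960592 / 4182 ≈ 468.8 → 469

expected recaptures ≈ 469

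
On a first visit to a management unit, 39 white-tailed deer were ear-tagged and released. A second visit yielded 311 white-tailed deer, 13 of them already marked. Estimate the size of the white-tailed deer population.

The marked fraction in the recapture sample should equal the marked fraction in the population: 13/311 = 39/N.
N = (39 × 311) / 13 = 12129 / 13 = 933

N = 933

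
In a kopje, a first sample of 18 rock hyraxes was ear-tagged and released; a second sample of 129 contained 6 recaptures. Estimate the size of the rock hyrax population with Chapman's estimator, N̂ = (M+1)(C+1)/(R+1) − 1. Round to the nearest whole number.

N̂ = (18+1)(129+1)/(6+1) − 1 = 19·130/7 − 1
= 2470/7 − 1 ≈ 352.9 − 1 ≈ 351.9 → 352

N ≈ 352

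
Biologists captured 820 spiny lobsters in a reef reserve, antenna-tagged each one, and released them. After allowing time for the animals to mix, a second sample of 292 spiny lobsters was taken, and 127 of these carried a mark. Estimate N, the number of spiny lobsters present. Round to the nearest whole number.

The marked fraction in the recapture sample should equal the marked fraction in the population: 127/292 = 820/N.
N = (820 × 292) / 127 = 239440 / 127 ≈ 1885.4 → 1885

N ≈ 1885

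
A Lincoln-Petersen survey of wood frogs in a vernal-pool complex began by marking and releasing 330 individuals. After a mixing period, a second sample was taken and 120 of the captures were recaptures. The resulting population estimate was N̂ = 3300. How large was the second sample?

From N = M·C/R: C = N·R / M = 3300·120 / 330 = 396000 / 330 = 1200.

C = 1200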